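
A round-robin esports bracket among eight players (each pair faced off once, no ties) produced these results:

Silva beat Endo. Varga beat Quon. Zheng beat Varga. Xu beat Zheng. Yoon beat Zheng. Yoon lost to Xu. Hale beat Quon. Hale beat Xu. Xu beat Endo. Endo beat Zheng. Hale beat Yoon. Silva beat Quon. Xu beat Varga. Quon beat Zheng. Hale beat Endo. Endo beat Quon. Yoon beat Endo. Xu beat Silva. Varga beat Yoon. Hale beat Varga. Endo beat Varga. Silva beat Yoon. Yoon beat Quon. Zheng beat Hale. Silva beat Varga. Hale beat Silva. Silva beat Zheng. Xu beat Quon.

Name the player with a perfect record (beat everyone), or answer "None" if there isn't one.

Highest win total is Xu with 6 (out of 7 possible).
Xu lost to Hale, so no player went undefeated.

None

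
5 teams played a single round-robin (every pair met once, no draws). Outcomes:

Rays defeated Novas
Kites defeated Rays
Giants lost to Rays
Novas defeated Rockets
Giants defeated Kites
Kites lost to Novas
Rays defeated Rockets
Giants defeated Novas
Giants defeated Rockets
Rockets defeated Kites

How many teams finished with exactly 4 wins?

Win totals: Novas 2, Rockets 1, Giants 3, Rays 3, Kites 1.
No team has exactly 4 wins.

0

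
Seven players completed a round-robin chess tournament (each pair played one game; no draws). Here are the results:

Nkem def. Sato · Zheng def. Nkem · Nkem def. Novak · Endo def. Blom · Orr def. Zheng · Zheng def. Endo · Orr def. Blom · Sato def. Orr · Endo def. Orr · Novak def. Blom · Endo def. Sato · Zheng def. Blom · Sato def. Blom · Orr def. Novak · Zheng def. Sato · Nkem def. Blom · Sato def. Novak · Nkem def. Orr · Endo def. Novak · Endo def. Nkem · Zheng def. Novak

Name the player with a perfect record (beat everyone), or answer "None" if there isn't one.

None

Highest win total is Zheng with 5 (out of 6 possible).
Zheng lost to Orr, so no player went undefeated.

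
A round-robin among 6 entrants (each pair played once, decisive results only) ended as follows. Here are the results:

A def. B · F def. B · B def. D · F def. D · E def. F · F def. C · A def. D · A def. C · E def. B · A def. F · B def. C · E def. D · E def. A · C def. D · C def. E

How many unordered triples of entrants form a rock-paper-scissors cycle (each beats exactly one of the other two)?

Win totals: A 4, B 2, C 2, D 0, E 4, F 3.
An entrant with w wins dominates both others in C(w,2) triples; summing gives 6 + 1 + 1 + 0 + 6 + 3 = 17 transitive triples.
Total triples C(6,3) = 20, so cyclic triples = 20 − 17 = 3.

3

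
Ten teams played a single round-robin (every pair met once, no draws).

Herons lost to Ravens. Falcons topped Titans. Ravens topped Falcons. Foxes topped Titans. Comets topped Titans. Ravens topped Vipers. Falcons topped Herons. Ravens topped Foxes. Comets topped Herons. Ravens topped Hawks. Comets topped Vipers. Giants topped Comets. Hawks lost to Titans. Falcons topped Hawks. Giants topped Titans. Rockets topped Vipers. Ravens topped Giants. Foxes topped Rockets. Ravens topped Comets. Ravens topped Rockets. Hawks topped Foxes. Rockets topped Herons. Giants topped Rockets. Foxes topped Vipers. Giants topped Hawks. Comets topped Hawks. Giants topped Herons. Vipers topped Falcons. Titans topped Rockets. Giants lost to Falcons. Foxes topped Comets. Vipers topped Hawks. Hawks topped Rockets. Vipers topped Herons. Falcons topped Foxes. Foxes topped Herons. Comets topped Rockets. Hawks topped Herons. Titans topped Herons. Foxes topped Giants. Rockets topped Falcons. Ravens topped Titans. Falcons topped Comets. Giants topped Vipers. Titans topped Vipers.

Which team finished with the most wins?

Win totals: Rockets 3, Foxes 6, Falcons 6, Comets 5, Hawks 3, Titans 4, Vipers 3, Giants 6, Herons 0, Ravens 9.
Ravens leads with 9 wins (next highest: 6).

Ravens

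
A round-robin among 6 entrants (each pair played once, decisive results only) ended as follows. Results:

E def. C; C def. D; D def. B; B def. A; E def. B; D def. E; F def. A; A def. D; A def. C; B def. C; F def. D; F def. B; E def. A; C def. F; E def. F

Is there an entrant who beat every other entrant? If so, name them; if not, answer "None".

None

Highest win total is E with 4 (out of 5 possible).
E lost to D, so no entrant went undefeated.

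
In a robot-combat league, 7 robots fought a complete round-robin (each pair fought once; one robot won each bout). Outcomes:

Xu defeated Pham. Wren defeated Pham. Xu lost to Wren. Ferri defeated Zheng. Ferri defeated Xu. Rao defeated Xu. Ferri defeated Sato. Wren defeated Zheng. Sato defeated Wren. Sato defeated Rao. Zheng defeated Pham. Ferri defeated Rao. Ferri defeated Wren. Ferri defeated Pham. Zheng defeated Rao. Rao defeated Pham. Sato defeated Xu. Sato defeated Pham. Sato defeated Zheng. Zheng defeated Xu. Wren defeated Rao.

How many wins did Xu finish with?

Xu's results: beat Pham; lost to Zheng, Sato, Rao, Wren, Ferri.
That is 1 win.

1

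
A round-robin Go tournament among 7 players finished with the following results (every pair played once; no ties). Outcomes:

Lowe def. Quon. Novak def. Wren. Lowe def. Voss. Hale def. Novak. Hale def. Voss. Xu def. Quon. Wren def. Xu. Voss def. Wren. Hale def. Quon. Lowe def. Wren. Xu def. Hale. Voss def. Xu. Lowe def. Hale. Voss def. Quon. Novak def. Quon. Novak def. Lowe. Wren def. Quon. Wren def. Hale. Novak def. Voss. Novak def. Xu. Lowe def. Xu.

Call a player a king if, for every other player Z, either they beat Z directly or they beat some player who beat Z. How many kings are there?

Novak reaches everyone (king).
Quon cannot reach Novak, Voss, Lowe, Wren, Xu, Hale in two steps.
Voss cannot reach Novak, Lowe in two steps.
Lowe reaches everyone (king).
Wren cannot reach Lowe in two steps.
Xu cannot reach Lowe, Wren in two steps.
Hale reaches everyone (king).
Kings: Novak, Lowe, Hale — 3.

3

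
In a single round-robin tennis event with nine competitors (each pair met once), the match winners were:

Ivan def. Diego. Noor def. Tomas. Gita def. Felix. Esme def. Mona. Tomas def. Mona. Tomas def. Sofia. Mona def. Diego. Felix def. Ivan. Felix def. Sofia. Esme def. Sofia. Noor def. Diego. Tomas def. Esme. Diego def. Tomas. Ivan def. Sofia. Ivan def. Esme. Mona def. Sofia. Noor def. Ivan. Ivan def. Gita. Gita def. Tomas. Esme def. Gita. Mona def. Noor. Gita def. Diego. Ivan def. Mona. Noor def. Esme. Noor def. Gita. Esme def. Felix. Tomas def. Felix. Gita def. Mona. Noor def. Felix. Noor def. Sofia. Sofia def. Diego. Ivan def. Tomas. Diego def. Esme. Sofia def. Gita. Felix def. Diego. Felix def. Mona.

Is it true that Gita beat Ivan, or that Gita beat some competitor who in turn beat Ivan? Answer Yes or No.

Yes

Gita did not beat Ivan directly.
Gita beat Diego, Mona, Felix, Tomas. Of those, Felix beat Ivan.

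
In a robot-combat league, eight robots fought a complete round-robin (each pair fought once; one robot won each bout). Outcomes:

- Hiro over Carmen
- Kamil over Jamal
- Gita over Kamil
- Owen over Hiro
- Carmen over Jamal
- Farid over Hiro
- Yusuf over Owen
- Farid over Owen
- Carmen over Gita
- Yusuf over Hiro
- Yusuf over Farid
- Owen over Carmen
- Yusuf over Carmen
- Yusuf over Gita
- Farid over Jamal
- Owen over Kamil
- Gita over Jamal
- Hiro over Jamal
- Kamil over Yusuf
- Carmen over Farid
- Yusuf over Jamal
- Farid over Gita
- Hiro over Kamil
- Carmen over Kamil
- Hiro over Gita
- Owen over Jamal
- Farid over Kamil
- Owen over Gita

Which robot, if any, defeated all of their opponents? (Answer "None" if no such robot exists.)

Highest win total is Yusuf with 6 (out of 7 possible).
Yusuf lost to Kamil, so no robot went undefeated.

None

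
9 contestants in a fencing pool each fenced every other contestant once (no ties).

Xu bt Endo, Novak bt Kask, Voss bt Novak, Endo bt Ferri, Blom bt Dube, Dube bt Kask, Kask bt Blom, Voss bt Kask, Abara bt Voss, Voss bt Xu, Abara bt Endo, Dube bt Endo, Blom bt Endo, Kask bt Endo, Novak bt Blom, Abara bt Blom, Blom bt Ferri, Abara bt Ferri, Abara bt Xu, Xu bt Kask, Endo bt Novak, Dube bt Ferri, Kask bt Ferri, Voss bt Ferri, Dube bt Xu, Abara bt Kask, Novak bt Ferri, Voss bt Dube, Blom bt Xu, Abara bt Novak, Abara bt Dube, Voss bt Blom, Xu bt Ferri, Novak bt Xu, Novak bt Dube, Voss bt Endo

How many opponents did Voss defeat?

Voss' results: beat Novak, Ferri, Dube, Blom, Kask, Xu, Endo; lost to Abara.
That is 7 wins.

7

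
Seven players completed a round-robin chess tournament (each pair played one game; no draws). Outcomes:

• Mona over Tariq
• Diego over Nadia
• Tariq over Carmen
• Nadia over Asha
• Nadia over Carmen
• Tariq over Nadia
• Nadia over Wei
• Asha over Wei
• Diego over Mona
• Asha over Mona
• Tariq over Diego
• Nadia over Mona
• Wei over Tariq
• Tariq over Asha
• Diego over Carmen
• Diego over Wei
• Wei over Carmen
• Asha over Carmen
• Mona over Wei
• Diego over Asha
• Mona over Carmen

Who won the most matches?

Win totals: Asha 3, Diego 5, Nadia 4, Tariq 4, Mona 3, Carmen 0, Wei 2.
Diego leads with 5 wins (next highest: 4).

Diego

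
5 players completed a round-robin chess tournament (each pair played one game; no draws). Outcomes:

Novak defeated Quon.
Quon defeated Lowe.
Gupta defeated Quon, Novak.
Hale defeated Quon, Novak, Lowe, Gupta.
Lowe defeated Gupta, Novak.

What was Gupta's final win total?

Gupta's results: beat Novak, Quon; lost to Lowe, Hale.
That is 2 wins.

2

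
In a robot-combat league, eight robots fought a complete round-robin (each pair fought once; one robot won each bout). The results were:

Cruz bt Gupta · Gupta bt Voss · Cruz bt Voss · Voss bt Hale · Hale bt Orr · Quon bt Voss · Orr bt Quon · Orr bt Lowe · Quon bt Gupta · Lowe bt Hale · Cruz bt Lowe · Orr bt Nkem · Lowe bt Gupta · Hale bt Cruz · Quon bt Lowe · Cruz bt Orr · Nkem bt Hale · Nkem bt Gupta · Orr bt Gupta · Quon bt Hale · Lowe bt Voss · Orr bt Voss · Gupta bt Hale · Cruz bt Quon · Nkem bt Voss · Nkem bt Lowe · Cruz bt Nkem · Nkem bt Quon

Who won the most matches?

Cruz

Win totals: Quon 4, Hale 2, Cruz 6, Voss 1, Nkem 5, Lowe 3, Orr 5, Gupta 2.
Cruz leads with 6 wins (next highest: 5).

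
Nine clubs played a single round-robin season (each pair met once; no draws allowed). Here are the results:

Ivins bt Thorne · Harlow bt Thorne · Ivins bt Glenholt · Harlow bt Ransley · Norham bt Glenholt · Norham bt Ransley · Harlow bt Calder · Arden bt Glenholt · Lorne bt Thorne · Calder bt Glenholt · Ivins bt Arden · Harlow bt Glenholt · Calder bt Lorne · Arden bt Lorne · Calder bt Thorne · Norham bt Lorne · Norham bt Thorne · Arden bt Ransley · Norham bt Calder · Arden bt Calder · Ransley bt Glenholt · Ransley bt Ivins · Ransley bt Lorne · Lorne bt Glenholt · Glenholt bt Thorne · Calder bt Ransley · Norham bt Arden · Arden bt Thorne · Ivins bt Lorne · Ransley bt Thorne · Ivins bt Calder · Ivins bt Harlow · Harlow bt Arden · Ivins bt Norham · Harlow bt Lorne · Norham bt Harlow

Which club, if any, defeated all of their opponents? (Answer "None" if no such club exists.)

None

Highest win total is Norham with 7 (out of 8 possible).
Norham lost to Ivins, so no club went undefeated.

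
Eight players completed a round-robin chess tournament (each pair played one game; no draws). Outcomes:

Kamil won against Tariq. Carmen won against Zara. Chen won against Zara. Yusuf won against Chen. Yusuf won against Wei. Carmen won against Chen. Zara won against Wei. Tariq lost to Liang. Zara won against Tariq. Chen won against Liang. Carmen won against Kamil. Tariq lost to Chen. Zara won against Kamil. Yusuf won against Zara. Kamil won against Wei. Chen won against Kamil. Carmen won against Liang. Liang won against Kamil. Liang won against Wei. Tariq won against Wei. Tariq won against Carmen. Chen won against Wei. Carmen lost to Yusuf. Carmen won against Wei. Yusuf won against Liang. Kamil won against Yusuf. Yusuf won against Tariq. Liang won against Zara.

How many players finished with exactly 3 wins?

Win totals: Chen 5, Kamil 3, Wei 0, Carmen 5, Yusuf 6, Tariq 2, Liang 4, Zara 3.
Exactly 3: Kamil, Zara — 2 players.

2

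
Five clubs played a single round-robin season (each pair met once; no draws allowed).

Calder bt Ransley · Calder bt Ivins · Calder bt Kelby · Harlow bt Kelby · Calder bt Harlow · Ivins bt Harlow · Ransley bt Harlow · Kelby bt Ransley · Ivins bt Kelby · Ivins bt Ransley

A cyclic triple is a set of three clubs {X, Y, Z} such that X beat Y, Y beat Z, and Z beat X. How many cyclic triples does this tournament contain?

Win totals: Calder 4, Ivins 3, Kelby 1, Harlow 1, Ransley 1.
A club with w wins dominates both others in C(w,2) triples; summing gives 6 + 3 + 0 + 0 + 0 = 9 transitive triples.
Total triples C(5,3) = 10, so cyclic triples = 10 − 9 = 1.

1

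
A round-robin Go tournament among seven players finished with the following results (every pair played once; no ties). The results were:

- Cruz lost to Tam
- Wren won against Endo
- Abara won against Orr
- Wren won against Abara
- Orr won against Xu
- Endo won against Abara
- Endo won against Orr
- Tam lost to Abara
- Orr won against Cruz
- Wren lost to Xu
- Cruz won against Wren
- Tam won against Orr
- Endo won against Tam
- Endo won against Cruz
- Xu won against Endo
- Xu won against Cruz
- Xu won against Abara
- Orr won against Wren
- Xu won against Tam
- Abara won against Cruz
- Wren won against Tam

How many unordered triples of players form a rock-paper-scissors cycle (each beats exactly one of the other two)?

Win totals: Endo 4, Cruz 1, Tam 2, Orr 3, Wren 3, Abara 3, Xu 5.
A player with w wins dominates both others in C(w,2) triples; summing gives 6 + 0 + 1 + 3 + 3 + 3 + 10 = 26 transitive triples.
Total triples C(7,3) = 35, so cyclic triples = 35 − 26 = 9.

9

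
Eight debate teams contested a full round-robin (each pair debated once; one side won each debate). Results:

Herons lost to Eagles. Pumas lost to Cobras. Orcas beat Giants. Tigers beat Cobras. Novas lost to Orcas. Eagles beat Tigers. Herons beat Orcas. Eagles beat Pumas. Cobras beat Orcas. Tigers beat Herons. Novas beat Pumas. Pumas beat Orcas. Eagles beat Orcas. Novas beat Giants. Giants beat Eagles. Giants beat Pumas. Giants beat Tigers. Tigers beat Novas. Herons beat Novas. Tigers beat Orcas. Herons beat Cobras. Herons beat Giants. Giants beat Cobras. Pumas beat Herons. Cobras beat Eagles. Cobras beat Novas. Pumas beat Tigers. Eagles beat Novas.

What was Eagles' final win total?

Eagles' results: beat Novas, Herons, Orcas, Pumas, Tigers; lost to Giants, Cobras.
That is 5 wins.

5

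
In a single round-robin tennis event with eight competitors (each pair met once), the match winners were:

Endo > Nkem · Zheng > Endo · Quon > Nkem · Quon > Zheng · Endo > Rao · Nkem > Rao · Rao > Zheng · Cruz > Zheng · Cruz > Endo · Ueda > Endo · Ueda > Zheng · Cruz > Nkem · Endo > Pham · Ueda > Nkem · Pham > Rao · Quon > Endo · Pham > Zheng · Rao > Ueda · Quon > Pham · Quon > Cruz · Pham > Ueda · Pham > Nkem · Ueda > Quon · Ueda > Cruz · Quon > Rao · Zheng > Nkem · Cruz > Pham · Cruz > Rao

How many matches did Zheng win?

Zheng's results: beat Nkem, Endo; lost to Rao, Ueda, Cruz, Quon, Pham.
That is 2 wins.

2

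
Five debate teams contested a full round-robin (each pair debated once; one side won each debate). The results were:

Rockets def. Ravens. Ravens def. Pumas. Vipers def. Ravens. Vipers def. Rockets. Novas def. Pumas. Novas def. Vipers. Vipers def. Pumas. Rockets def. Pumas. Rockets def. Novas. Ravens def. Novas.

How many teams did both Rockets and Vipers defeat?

Rockets beat: Pumas, Ravens, Novas.
Vipers beat: Pumas, Ravens, Rockets.
Both beat: Pumas, Ravens — 2.

2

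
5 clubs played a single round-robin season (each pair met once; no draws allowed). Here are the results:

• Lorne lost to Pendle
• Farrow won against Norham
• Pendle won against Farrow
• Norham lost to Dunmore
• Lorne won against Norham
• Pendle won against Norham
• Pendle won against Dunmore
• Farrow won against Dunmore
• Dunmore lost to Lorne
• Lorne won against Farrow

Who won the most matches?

Pendle

Win totals: Lorne 3, Dunmore 1, Farrow 2, Pendle 4, Norham 0.
Pendle leads with 4 wins (next highest: 3).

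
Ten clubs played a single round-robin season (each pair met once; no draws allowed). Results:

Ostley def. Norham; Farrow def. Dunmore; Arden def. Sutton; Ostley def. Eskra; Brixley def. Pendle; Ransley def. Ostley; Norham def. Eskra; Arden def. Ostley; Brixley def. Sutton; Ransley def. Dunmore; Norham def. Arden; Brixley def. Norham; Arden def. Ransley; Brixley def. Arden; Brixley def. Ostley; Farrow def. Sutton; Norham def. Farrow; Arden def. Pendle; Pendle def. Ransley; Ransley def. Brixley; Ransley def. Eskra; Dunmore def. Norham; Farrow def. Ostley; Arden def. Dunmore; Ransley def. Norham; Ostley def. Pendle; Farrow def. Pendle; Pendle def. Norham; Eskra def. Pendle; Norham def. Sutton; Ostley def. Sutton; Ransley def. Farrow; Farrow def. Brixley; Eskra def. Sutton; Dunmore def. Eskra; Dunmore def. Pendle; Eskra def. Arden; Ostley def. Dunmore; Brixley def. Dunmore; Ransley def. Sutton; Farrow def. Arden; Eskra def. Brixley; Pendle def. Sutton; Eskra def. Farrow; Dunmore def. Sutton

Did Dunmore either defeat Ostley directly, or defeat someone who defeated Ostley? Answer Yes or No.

No

Dunmore did not beat Ostley directly.
Dunmore beat Pendle, Norham, Sutton, Eskra, but each of them lost to Ostley. No two-step path.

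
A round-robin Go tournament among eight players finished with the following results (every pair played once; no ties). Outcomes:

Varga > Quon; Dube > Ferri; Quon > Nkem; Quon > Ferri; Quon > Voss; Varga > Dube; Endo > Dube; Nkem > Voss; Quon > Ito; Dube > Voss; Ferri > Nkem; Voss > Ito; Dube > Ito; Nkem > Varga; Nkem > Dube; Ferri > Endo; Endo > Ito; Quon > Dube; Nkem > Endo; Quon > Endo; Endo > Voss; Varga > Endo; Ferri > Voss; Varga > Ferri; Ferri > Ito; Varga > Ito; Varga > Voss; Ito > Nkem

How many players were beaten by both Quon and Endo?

Quon beat: Voss, Ferri, Endo, Dube, Nkem, Ito.
Endo beat: Voss, Dube, Ito.
Both beat: Voss, Dube, Ito — 3.

3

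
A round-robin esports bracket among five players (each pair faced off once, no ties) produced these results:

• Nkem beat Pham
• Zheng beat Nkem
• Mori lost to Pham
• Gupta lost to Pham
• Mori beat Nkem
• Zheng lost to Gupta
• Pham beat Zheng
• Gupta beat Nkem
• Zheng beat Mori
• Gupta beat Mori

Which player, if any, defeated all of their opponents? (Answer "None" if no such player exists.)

Highest win total is Pham with 3 (out of 4 possible).
Pham lost to Nkem, so no player went undefeated.

None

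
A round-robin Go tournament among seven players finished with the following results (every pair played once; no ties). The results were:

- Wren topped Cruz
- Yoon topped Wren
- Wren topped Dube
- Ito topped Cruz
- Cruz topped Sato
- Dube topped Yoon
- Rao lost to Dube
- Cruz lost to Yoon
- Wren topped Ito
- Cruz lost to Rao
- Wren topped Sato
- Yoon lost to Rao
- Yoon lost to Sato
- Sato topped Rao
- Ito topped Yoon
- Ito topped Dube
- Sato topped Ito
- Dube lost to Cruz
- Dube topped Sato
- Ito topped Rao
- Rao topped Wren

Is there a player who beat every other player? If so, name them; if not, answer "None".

Highest win total is Wren with 4 (out of 6 possible).
Wren lost to Yoon, Rao, so no player went undefeated.

None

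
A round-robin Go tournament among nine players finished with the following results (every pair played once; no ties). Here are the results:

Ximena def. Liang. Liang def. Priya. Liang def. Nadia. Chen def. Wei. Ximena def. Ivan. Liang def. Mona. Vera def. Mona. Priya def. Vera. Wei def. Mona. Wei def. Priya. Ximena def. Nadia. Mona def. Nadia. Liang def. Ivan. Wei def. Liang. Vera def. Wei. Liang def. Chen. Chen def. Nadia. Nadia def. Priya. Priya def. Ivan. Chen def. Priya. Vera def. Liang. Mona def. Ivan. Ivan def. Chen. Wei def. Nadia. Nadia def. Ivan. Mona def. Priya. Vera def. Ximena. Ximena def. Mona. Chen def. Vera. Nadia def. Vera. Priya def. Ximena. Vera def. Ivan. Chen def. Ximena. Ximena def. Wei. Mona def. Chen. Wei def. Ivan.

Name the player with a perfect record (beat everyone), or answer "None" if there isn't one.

None

Highest win total is Ximena with 5 (out of 8 possible).
Ximena lost to Priya, Chen, Vera, so no player went undefeated.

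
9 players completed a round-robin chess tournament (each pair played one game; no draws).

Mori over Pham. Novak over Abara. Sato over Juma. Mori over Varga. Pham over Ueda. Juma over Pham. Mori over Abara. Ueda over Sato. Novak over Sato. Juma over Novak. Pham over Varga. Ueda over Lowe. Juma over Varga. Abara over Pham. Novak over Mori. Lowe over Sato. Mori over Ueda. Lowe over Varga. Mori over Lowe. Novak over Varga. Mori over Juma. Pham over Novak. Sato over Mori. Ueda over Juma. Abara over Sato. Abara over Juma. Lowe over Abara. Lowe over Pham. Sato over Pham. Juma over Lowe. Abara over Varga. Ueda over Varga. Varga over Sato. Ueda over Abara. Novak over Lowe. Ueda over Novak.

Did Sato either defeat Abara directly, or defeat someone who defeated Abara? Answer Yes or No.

Sato did not beat Abara directly.
Sato beat Mori, Juma, Pham. Of those, Mori beat Abara.

Yes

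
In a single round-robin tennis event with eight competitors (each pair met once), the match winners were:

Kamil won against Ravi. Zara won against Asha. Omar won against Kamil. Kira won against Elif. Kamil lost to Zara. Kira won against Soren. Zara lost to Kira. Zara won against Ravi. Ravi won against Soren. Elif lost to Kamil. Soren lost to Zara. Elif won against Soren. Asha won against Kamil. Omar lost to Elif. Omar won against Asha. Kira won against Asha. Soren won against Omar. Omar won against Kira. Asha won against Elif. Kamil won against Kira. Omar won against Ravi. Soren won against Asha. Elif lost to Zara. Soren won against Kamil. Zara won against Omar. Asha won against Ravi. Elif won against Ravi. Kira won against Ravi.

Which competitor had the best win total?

Zara

Win totals: Zara 6, Soren 3, Kamil 3, Kira 5, Elif 3, Ravi 1, Asha 3, Omar 4.
Zara leads with 6 wins (next highest: 5).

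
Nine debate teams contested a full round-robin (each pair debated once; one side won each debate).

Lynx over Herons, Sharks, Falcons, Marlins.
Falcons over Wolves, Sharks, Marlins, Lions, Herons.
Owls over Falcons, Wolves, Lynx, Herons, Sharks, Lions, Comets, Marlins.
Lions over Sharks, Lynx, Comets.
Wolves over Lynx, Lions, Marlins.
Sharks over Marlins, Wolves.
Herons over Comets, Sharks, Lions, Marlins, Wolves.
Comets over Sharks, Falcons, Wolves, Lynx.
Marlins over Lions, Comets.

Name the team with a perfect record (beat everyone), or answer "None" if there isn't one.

Owls has 8 wins out of 8 opponents — a perfect record.

Owls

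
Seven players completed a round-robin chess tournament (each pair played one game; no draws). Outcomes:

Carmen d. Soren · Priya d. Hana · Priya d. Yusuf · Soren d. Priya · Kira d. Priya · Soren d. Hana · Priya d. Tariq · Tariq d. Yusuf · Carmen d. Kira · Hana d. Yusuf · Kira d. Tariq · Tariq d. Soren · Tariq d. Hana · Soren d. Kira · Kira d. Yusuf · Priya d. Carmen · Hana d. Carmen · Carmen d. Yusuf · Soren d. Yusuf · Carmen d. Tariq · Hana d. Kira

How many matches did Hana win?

3

Hana's results: beat Yusuf, Kira, Carmen; lost to Tariq, Priya, Soren.
That is 3 wins.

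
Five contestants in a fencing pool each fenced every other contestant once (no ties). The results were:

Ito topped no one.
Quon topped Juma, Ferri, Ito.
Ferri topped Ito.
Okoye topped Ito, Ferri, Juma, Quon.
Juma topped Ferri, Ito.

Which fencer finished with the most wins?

Okoye

Win totals: Quon 3, Ferri 1, Okoye 4, Ito 0, Juma 2.
Okoye leads with 4 wins (next highest: 3).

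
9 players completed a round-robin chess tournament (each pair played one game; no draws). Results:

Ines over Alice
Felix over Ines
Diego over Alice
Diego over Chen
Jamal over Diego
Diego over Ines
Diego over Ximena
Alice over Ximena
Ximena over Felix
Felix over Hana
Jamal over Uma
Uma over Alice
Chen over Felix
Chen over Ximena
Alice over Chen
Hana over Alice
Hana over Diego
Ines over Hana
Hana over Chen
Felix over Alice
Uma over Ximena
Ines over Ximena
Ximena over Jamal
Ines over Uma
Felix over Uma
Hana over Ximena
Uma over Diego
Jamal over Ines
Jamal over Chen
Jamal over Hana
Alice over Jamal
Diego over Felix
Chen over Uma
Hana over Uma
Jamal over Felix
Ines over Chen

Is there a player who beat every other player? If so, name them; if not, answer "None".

Highest win total is Jamal with 6 (out of 8 possible).
Jamal lost to Ximena, Alice, so no player went undefeated.

None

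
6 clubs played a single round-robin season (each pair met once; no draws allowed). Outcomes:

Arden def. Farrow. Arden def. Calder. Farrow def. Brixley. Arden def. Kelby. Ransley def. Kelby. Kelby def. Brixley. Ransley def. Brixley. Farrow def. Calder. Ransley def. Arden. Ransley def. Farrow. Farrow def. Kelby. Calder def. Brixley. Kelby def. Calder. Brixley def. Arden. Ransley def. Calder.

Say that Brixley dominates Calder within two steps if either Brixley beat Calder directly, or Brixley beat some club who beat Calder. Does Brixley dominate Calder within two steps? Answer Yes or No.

Yes

Brixley did not beat Calder directly.
Brixley beat Arden. Of those, Arden beat Calder.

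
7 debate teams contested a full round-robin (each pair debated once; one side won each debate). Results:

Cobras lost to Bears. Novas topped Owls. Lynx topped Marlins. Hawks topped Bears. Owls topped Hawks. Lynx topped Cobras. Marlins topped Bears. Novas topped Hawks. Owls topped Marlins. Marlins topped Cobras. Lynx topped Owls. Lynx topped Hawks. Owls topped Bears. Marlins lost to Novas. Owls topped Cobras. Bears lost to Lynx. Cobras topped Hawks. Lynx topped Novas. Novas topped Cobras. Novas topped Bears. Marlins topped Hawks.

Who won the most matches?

Win totals: Hawks 1, Marlins 3, Cobras 1, Novas 5, Owls 4, Lynx 6, Bears 1.
Lynx leads with 6 wins (next highest: 5).

Lynx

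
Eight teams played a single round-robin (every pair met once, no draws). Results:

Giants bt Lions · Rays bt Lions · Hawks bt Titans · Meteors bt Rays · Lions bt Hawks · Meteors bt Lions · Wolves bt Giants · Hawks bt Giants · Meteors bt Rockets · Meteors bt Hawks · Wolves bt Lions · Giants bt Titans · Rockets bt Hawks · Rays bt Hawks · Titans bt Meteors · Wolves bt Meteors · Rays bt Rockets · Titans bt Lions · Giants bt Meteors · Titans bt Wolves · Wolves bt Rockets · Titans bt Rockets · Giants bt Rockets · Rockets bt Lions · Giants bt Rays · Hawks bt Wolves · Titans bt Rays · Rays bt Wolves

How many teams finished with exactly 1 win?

Win totals: Rays 4, Meteors 4, Rockets 2, Giants 5, Hawks 3, Titans 5, Lions 1, Wolves 4.
Exactly 1: Lions — 1 team.

1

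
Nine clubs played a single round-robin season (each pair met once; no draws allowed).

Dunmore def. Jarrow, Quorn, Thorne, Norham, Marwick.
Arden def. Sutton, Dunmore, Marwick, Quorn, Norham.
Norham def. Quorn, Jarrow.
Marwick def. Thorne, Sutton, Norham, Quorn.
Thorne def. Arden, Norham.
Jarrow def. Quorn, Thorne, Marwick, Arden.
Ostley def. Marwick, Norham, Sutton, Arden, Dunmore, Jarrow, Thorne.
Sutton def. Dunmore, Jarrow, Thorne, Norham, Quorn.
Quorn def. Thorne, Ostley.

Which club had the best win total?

Win totals: Dunmore 5, Sutton 5, Jarrow 4, Ostley 7, Quorn 2, Norham 2, Arden 5, Thorne 2, Marwick 4.
Ostley leads with 7 wins (next highest: 5).

Ostley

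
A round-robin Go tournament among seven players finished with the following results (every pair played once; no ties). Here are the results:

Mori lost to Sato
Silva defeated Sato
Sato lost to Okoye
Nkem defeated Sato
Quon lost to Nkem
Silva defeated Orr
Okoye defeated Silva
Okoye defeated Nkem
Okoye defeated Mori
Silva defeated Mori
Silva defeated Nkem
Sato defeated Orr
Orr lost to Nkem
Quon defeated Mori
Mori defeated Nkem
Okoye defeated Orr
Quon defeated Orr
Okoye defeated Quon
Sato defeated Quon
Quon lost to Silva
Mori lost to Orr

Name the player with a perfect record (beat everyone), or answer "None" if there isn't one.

Okoye

Okoye has 6 wins out of 6 opponents — a perfect record.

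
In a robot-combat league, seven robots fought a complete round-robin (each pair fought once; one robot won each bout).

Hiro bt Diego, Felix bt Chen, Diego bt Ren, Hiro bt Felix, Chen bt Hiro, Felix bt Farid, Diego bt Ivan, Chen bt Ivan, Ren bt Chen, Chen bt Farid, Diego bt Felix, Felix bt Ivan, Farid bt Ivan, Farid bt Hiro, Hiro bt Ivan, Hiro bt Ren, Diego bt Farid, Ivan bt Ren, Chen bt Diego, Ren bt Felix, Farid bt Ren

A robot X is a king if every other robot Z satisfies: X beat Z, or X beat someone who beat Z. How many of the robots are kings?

Diego reaches everyone (king).
Ren reaches everyone (king).
Chen reaches everyone (king).
Farid reaches everyone (king).
Hiro reaches everyone (king).
Ivan cannot reach Diego, Farid, Hiro in two steps.
Felix reaches everyone (king).
Kings: Diego, Ren, Chen, Farid, Hiro, Felix — 6.

6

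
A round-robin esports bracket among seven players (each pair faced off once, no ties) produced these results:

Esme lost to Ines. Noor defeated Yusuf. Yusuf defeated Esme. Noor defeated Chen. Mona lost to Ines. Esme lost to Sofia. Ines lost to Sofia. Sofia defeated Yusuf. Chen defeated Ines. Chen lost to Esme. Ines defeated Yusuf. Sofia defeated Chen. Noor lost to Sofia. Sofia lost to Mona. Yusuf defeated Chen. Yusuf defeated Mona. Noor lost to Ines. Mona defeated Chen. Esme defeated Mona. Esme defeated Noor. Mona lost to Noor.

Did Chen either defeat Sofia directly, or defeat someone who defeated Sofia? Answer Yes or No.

No

Chen did not beat Sofia directly.
Chen beat Ines, but each of them lost to Sofia. No two-step path.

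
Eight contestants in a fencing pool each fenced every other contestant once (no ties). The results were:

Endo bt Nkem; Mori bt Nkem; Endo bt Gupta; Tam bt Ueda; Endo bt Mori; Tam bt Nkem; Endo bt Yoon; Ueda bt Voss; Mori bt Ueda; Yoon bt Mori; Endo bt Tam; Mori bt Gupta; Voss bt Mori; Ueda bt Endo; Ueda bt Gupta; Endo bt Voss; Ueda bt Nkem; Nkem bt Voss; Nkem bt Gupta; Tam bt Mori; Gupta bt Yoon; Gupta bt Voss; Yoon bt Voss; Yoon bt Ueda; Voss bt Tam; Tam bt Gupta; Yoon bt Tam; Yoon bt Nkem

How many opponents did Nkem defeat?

2

Nkem's results: beat Gupta, Voss; lost to Mori, Yoon, Endo, Ueda, Tam.
That is 2 wins.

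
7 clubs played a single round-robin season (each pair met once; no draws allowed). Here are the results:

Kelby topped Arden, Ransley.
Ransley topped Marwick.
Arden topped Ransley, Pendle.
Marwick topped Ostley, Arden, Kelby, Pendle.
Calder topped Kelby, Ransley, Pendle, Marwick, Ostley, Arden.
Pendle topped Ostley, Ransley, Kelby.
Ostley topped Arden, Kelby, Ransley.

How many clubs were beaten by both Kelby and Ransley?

Kelby beat: Arden, Ransley.
Ransley beat: Marwick.
No one was beaten by both.

0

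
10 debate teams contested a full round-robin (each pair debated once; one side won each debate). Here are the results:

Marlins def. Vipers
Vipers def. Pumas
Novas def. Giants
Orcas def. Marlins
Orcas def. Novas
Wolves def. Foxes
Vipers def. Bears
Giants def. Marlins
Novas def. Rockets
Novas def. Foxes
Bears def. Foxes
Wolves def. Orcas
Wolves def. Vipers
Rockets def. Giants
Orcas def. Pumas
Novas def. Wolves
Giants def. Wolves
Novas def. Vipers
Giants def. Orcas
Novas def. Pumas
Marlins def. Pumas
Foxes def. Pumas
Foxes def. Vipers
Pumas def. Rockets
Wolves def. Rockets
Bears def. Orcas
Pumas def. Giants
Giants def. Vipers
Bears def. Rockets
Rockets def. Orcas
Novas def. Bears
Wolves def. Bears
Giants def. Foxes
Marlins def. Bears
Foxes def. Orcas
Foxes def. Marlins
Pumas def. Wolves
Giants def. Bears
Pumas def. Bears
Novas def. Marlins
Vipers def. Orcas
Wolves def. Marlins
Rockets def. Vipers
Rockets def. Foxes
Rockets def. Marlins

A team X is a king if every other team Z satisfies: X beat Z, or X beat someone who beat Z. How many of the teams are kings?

7

Foxes reaches everyone (king).
Novas reaches everyone (king).
Marlins cannot reach Novas in two steps.
Bears cannot reach Wolves in two steps.
Wolves reaches everyone (king).
Orcas reaches everyone (king).
Rockets reaches everyone (king).
Giants reaches everyone (king).
Vipers reaches everyone (king).
Pumas cannot reach Novas in two steps.
Kings: Foxes, Novas, Wolves, Orcas, Rockets, Giants, Vipers — 7.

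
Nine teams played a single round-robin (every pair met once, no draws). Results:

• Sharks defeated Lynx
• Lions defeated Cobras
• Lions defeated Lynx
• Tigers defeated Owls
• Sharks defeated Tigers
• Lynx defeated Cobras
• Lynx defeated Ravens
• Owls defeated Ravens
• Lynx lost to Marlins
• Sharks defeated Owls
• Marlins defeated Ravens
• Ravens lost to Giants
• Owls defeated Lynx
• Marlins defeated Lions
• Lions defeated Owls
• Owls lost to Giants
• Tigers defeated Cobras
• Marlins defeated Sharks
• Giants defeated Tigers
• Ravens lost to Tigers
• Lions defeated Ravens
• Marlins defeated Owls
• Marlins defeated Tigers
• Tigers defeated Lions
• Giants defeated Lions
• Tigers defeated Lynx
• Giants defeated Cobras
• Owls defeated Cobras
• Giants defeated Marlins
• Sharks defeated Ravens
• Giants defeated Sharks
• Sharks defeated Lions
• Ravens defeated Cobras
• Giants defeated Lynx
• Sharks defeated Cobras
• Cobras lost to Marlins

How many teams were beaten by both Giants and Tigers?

Giants beat: Cobras, Lions, Tigers, Sharks, Ravens, Owls, Marlins, Lynx.
Tigers beat: Cobras, Lions, Ravens, Owls, Lynx.
Both beat: Cobras, Lions, Ravens, Owls, Lynx — 5.

5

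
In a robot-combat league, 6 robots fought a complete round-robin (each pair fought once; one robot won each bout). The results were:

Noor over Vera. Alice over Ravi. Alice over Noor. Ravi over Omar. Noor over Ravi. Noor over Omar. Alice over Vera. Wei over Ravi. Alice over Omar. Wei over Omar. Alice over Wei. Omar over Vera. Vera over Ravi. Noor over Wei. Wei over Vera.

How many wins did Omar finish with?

1

Omar's results: beat Vera; lost to Wei, Noor, Alice, Ravi.
That is 1 win.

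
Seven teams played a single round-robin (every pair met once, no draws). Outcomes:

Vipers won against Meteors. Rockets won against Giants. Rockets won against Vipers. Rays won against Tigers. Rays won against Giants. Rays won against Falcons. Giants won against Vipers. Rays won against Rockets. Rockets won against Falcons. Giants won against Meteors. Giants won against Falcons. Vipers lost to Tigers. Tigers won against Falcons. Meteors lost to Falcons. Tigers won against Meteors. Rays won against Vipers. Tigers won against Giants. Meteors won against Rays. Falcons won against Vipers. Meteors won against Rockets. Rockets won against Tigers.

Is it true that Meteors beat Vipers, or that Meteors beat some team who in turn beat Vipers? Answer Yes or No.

Meteors did not beat Vipers directly.
Meteors beat Rays, Rockets. Of those, Rays beat Vipers.

Yes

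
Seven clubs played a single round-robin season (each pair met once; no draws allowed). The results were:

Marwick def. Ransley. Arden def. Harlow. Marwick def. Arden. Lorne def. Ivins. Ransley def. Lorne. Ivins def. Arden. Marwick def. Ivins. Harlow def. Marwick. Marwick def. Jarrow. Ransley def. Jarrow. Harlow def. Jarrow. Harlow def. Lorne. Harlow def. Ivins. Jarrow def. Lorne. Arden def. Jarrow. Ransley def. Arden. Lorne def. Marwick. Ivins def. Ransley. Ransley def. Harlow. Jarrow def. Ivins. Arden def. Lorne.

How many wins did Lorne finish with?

Lorne's results: beat Ivins, Marwick; lost to Jarrow, Ransley, Arden, Harlow.
That is 2 wins.

2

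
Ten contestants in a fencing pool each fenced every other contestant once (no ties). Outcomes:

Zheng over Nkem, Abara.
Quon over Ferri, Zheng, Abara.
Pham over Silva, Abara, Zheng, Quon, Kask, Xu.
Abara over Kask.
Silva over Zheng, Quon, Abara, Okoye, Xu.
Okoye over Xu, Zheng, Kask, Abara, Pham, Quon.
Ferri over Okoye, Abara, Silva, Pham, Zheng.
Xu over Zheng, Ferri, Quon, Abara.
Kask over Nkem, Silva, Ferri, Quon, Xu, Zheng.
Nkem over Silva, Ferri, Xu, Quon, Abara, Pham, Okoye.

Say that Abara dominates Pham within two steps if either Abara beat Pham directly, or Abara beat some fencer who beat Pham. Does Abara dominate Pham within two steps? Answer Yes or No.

Abara did not beat Pham directly.
Abara beat Kask, but each of them lost to Pham. No two-step path.

No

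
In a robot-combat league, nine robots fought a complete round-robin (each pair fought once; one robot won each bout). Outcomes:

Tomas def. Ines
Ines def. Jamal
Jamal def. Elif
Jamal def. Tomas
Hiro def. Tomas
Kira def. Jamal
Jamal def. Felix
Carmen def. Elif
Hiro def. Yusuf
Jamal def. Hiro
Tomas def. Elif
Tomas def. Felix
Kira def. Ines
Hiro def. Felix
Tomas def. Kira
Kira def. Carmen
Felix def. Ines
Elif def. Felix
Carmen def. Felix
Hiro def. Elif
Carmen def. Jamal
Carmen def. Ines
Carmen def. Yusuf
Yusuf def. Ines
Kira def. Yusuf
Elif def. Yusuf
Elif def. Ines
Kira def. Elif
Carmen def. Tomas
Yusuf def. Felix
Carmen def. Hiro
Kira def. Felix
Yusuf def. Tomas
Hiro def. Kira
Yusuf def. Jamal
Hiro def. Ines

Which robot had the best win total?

Win totals: Yusuf 4, Hiro 6, Elif 3, Jamal 4, Tomas 4, Kira 6, Ines 1, Felix 1, Carmen 7.
Carmen leads with 7 wins (next highest: 6).

Carmen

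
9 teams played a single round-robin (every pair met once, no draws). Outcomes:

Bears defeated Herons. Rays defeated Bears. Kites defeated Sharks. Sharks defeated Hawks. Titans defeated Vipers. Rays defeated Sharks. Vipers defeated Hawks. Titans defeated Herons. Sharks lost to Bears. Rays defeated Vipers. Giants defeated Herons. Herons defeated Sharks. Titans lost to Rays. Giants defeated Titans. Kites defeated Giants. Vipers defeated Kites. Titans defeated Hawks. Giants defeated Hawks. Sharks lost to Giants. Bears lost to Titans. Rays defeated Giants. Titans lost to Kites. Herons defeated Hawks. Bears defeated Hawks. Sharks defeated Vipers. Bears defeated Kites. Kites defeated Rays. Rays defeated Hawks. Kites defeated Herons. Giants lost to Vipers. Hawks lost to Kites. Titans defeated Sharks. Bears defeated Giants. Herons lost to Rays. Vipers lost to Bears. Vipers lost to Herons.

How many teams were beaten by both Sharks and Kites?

Sharks beat: Vipers, Hawks.
Kites beat: Titans, Rays, Herons, Hawks, Sharks, Giants.
Both beat: Hawks — 1.

1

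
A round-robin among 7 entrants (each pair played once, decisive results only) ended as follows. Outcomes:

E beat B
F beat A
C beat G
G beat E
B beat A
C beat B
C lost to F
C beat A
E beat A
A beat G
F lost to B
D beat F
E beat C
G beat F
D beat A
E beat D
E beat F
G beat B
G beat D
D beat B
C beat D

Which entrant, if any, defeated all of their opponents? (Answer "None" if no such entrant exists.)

None

Highest win total is E with 5 (out of 6 possible).
E lost to G, so no entrant went undefeated.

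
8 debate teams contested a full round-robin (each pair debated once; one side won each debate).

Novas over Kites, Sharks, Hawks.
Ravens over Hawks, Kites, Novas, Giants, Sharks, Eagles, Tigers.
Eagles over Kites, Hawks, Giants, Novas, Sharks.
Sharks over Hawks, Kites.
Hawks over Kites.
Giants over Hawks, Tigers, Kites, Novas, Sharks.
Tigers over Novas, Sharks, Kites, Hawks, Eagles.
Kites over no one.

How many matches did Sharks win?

Sharks' results: beat Hawks, Kites; lost to Ravens, Tigers, Giants, Novas, Eagles.
That is 2 wins.

2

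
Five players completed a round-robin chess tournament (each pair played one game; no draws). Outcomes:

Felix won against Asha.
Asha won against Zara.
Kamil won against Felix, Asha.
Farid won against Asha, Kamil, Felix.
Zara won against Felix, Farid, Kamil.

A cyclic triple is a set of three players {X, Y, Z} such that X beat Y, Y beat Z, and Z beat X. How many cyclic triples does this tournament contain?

3

Win totals: Kamil 2, Farid 3, Felix 1, Asha 1, Zara 3.
A player with w wins dominates both others in C(w,2) triples; summing gives 1 + 3 + 0 + 0 + 3 = 7 transitive triples.
Total triples C(5,3) = 10, so cyclic triples = 10 − 7 = 3.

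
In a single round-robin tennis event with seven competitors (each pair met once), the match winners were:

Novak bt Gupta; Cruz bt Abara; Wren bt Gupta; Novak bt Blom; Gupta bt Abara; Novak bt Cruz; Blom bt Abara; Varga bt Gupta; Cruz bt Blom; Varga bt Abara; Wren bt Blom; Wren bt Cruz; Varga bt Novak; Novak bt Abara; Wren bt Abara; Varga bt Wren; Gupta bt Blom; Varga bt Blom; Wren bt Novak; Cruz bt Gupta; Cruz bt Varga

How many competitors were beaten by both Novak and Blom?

1

Novak beat: Blom, Gupta, Abara, Cruz.
Blom beat: Abara.
Both beat: Abara — 1.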